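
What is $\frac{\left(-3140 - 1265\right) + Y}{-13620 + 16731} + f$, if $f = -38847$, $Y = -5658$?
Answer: $- \frac{120863080}{3111} \approx -38850.0$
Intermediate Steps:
$\frac{\left(-3140 - 1265\right) + Y}{-13620 + 16731} + f = \frac{\left(-3140 - 1265\right) - 5658}{-13620 + 16731} - 38847 = \frac{\left(-3140 - 1265\right) - 5658}{3111} - 38847 = \left(-4405 - 5658\right) \frac{1}{3111} - 38847 = \left(-10063\right) \frac{1}{3111} - 38847 = - \frac{10063}{3111} - 38847 = - \frac{120863080}{3111}$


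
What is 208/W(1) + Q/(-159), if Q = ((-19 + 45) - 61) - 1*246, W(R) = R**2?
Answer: 33353/159 ≈ 209.77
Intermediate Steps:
Q = -281 (Q = (26 - 61) - 246 = -35 - 246 = -281)
208/W(1) + Q/(-159) = 208/(1**2) - 281/(-159) = 208/1 - 281*(-1/159) = 208*1 + 281/159 = 208 + 281/159 = 33353/159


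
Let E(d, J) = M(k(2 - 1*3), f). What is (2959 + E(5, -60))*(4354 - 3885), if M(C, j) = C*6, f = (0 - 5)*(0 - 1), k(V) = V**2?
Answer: 1390585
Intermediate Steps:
f = 5 (f = -5*(-1) = 5)
M(C, j) = 6*C
E(d, J) = 6 (E(d, J) = 6*(2 - 1*3)**2 = 6*(2 - 3)**2 = 6*(-1)**2 = 6*1 = 6)
(2959 + E(5, -60))*(4354 - 3885) = (2959 + 6)*(4354 - 3885) = 2965*469 = 1390585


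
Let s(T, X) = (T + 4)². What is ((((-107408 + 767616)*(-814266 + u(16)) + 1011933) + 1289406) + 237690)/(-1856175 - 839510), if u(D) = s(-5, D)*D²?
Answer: 537413375051/2695685 ≈ 1.9936e+5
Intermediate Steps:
s(T, X) = (4 + T)²
u(D) = D² (u(D) = (4 - 5)²*D² = (-1)²*D² = 1*D² = D²)
((((-107408 + 767616)*(-814266 + u(16)) + 1011933) + 1289406) + 237690)/(-1856175 - 839510) = ((((-107408 + 767616)*(-814266 + 16²) + 1011933) + 1289406) + 237690)/(-1856175 - 839510) = (((660208*(-814266 + 256) + 1011933) + 1289406) + 237690)/(-2695685) = (((660208*(-814010) + 1011933) + 1289406) + 237690)*(-1/2695685) = (((-537415914080 + 1011933) + 1289406) + 237690)*(-1/2695685) = ((-537414902147 + 1289406) + 237690)*(-1/2695685) = (-537413612741 + 237690)*(-1/2695685) = -537413375051*(-1/2695685) = 537413375051/2695685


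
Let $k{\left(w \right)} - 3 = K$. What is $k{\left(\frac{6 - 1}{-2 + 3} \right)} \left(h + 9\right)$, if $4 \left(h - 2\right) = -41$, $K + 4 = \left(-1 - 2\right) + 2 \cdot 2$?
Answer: $0$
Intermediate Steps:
$K = -3$ ($K = -4 + \left(\left(-1 - 2\right) + 2 \cdot 2\right) = -4 + \left(\left(-1 - 2\right) + 4\right) = -4 + \left(-3 + 4\right) = -4 + 1 = -3$)
$h = - \frac{33}{4}$ ($h = 2 + \frac{1}{4} \left(-41\right) = 2 - \frac{41}{4} = - \frac{33}{4} \approx -8.25$)
$k{\left(w \right)} = 0$ ($k{\left(w \right)} = 3 - 3 = 0$)
$k{\left(\frac{6 - 1}{-2 + 3} \right)} \left(h + 9\right) = 0 \left(- \frac{33}{4} + 9\right) = 0 \cdot \frac{3}{4} = 0$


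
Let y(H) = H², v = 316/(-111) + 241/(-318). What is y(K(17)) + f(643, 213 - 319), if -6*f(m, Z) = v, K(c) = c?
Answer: 20444657/70596 ≈ 289.60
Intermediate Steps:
v = -42413/11766 (v = 316*(-1/111) + 241*(-1/318) = -316/111 - 241/318 = -42413/11766 ≈ -3.6047)
f(m, Z) = 42413/70596 (f(m, Z) = -⅙*(-42413/11766) = 42413/70596)
y(K(17)) + f(643, 213 - 319) = 17² + 42413/70596 = 289 + 42413/70596 = 20444657/70596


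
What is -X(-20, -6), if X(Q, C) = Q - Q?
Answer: 0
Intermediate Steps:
X(Q, C) = 0
-X(-20, -6) = -1*0 = 0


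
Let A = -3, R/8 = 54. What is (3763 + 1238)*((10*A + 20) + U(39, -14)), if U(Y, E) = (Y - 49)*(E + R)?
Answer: -20954190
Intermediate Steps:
R = 432 (R = 8*54 = 432)
U(Y, E) = (-49 + Y)*(432 + E) (U(Y, E) = (Y - 49)*(E + 432) = (-49 + Y)*(432 + E))
(3763 + 1238)*((10*A + 20) + U(39, -14)) = (3763 + 1238)*((10*(-3) + 20) + (-21168 - 49*(-14) + 432*39 - 14*39)) = 5001*((-30 + 20) + (-21168 + 686 + 16848 - 546)) = 5001*(-10 - 4180) = 5001*(-4190) = -20954190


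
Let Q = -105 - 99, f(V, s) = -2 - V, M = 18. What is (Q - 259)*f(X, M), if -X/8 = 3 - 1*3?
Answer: 926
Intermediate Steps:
X = 0 (X = -8*(3 - 1*3) = -8*(3 - 3) = -8*0 = 0)
Q = -204
(Q - 259)*f(X, M) = (-204 - 259)*(-2 - 1*0) = -463*(-2 + 0) = -463*(-2) = 926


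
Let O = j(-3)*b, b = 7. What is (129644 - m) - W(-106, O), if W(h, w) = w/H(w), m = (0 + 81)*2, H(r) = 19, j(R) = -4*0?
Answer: 129482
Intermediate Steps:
j(R) = 0
O = 0 (O = 0*7 = 0)
m = 162 (m = 81*2 = 162)
W(h, w) = w/19
(129644 - m) - W(-106, O) = (129644 - 1*162) - 0/19 = (129644 - 162) - 1*0 = 129482 + 0 = 129482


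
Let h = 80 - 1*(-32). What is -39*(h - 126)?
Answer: 546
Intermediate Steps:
h = 112 (h = 80 + 32 = 112)
-39*(h - 126) = -39*(112 - 126) = -39*(-14) = 546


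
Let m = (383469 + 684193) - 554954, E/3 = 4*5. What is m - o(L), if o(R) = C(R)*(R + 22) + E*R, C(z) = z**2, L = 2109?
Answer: -9478048243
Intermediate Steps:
E = 60 (E = 3*(4*5) = 3*20 = 60)
m = 512708 (m = 1067662 - 554954 = 512708)
o(R) = 60*R + R**2*(22 + R) (o(R) = R**2*(R + 22) + 60*R = R**2*(22 + R) + 60*R = 60*R + R**2*(22 + R))
m - o(L) = 512708 - 2109*(60 + 2109**2 + 22*2109) = 512708 - 2109*(60 + 4447881 + 46398) = 512708 - 2109*4494339 = 512708 - 1*9478560951 = 512708 - 9478560951 = -9478048243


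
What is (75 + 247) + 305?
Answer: 627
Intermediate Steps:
(75 + 247) + 305 = 322 + 305 = 627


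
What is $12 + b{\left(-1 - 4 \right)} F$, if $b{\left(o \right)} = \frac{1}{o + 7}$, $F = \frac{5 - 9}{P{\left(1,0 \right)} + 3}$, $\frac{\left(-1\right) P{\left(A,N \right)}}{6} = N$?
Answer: $\frac{34}{3} \approx 11.333$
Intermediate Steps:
$P{\left(A,N \right)} = - 6 N$
$F = - \frac{4}{3}$ ($F = \frac{5 - 9}{\left(-6\right) 0 + 3} = - \frac{4}{0 + 3} = - \frac{4}{3} \approx -1.3333$)
$b{\left(o \right)} = \frac{1}{7 + o}$
$12 + b{\left(-1 - 4 \right)} F = 12 + \frac{1}{7 - 5} \left(- \frac{4}{3}\right) = 12 + \frac{1}{2} \left(- \frac{4}{3}\right) = 12 - \frac{2}{3} = \frac{34}{3}$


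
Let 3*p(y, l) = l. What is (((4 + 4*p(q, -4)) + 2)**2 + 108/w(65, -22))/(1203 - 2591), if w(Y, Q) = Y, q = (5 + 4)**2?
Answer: -308/202995 ≈ -0.0015173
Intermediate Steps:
q = 81 (q = 9**2 = 81)
p(y, l) = l/3
(((4 + 4*p(q, -4)) + 2)**2 + 108/w(65, -22))/(1203 - 2591) = (((4 + 4*((1/3)*(-4))) + 2)**2 + 108/65)/(1203 - 2591) = (((4 + 4*(-4/3)) + 2)**2 + 108*(1/65))/(-1388) = (((4 - 16/3) + 2)**2 + 108/65)*(-1/1388) = ((-4/3 + 2)**2 + 108/65)*(-1/1388) = ((2/3)**2 + 108/65)*(-1/1388) = (4/9 + 108/65)*(-1/1388) = (1232/585)*(-1/1388) = -308/202995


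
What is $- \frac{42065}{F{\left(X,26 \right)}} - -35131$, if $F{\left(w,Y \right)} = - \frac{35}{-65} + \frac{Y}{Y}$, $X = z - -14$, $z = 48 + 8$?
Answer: $\frac{31155}{4} \approx 7788.8$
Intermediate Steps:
$z = 56$
$X = 70$ ($X = 56 - -14 = 56 + 14 = 70$)
$F{\left(w,Y \right)} = \frac{20}{13}$ ($F{\left(w,Y \right)} = \left(-35\right) \left(- \frac{1}{65}\right) + 1 = \frac{7}{13} + 1 = \frac{20}{13}$)
$- \frac{42065}{F{\left(X,26 \right)}} - -35131 = - \frac{42065}{\frac{20}{13}} - -35131 = \left(-42065\right) \frac{13}{20} + 35131 = - \frac{109369}{4} + 35131 = \frac{31155}{4}$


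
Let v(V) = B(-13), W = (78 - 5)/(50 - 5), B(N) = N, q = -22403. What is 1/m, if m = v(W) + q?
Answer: -1/22416 ≈ -4.4611e-5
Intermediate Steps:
W = 73/45 ≈ 1.6222
v(V) = -13
m = -22416 (m = -13 - 22403 = -22416)
1/m = 1/(-22416) = -1/22416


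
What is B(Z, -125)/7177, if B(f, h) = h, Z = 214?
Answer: -125/7177 ≈ -0.017417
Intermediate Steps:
B(Z, -125)/7177 = -125/7177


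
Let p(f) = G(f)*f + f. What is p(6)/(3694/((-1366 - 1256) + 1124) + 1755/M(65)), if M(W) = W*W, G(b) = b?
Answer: -1022385/49916 ≈ -20.482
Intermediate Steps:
M(W) = W**2
p(f) = f + f**2 (p(f) = f*f + f = f**2 + f = f + f**2)
p(6)/(3694/((-1366 - 1256) + 1124) + 1755/M(65)) = (6*(1 + 6))/(3694/((-1366 - 1256) + 1124) + 1755/(65**2)) = (6*7)/(3694/(-2622 + 1124) + 1755/4225) = 42/(3694/(-1498) + 1755*(1/4225)) = 42/(3694*(-1/1498) + 27/65) = 42/(-1847/749 + 27/65) = 42/(-99832/48685) = 42*(-48685/99832) = -1022385/49916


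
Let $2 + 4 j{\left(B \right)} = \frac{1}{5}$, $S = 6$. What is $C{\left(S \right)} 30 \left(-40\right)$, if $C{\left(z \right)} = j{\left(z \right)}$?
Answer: $540$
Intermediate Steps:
$j{\left(B \right)} = - \frac{9}{20}$ ($j{\left(B \right)} = - \frac{1}{2} + \frac{1}{4 \cdot 5} = - \frac{1}{2} + \frac{1}{4} \cdot \frac{1}{5} = - \frac{1}{2} + \frac{1}{20} = - \frac{9}{20}$)
$C{\left(z \right)} = - \frac{9}{20}$
$C{\left(S \right)} 30 \left(-40\right) = \left(- \frac{9}{20}\right) 30 \left(-40\right) = \left(- \frac{27}{2}\right) \left(-40\right) = 540$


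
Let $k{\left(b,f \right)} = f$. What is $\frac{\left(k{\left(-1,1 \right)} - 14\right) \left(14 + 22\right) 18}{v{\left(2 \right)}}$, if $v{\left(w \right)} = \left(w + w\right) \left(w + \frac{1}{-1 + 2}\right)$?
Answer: $-702$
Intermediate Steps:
$v{\left(w \right)} = 2 w \left(1 + w\right)$ ($v{\left(w \right)} = 2 w \left(w + 1^{-1}\right) = 2 w \left(w + 1\right) = 2 w \left(1 + w\right)$)
$\frac{\left(k{\left(-1,1 \right)} - 14\right) \left(14 + 22\right) 18}{v{\left(2 \right)}} = \frac{\left(1 - 14\right) \left(14 + 22\right) 18}{2 \cdot 2 \left(1 + 2\right)} = \frac{\left(-13\right) 36 \cdot 18}{2 \cdot 2 \cdot 3} = \frac{\left(-468\right) 18}{12} = \left(-8424\right) \frac{1}{12} = -702$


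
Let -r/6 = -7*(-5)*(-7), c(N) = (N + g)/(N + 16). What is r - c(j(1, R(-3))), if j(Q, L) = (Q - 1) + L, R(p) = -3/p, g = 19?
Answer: 24970/17 ≈ 1468.8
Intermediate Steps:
j(Q, L) = -1 + L + Q (j(Q, L) = (-1 + Q) + L = -1 + L + Q)
c(N) = (19 + N)/(16 + N) (c(N) = (N + 19)/(N + 16) = (19 + N)/(16 + N))
r = 1470 (r = -6*(-7*(-5))*(-7) = -210*(-7) = -6*(-245) = 1470)
r - c(j(1, R(-3))) = 1470 - (19 + (-1 - 3/(-3) + 1))/(16 + (-1 - 3/(-3) + 1)) = 1470 - (19 + (-1 - 3*(-⅓) + 1))/(16 + (-1 - 3*(-⅓) + 1)) = 1470 - (19 + (-1 + 1 + 1))/(16 + (-1 + 1 + 1)) = 1470 - (19 + 1)/(16 + 1) = 1470 - 20/17 = 24970/17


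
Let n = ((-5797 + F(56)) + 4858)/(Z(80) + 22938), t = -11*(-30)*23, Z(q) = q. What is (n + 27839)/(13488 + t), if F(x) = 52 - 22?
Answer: 640797193/485173404 ≈ 1.3208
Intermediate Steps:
F(x) = 30
t = 7590 (t = 330*23 = 7590)
n = -909/23018 (n = ((-5797 + 30) + 4858)/(80 + 22938) = (-5767 + 4858)/23018 = -909*1/23018 = -909/23018 ≈ -0.039491)
(n + 27839)/(13488 + t) = (-909/23018 + 27839)/(13488 + 7590) = (640797193/23018)/21078 = (640797193/23018)*(1/21078) = 640797193/485173404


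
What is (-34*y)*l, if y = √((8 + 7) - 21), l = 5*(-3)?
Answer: 510*I*√6 ≈ 1249.2*I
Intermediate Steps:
l = -15
y = I*√6 (y = √(15 - 21) = √(-6) = I*√6 ≈ 2.4495*I)
(-34*y)*l = -34*I*√6*(-15) = 510*I*√6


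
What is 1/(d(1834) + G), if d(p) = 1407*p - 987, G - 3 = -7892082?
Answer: -1/5312628 ≈ -1.8823e-7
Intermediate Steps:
G = -7892079 (G = 3 - 7892082 = -7892079)
d(p) = -987 + 1407*p
1/(d(1834) + G) = 1/((-987 + 1407*1834) - 7892079) = 1/((-987 + 2580438) - 7892079) = 1/(2579451 - 7892079) = 1/(-5312628) = -1/5312628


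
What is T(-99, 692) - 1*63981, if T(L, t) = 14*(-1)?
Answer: -63995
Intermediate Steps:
T(L, t) = -14
T(-99, 692) - 1*63981 = -14 - 1*63981 = -14 - 63981 = -63995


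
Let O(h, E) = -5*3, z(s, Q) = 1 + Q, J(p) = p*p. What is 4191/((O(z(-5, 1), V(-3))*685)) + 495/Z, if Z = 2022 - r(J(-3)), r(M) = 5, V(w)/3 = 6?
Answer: -1122374/6908225 ≈ -0.16247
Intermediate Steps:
V(w) = 18 (V(w) = 3*6 = 18)
J(p) = p²
O(h, E) = -15
Z = 2017 (Z = 2022 - 1*5 = 2022 - 5 = 2017)
4191/((O(z(-5, 1), V(-3))*685)) + 495/Z = 4191/((-15*685)) + 495/2017 = 4191/(-10275) + 495*(1/2017) = 4191*(-1/10275) + 495/2017 = -1397/3425 + 495/2017 = -1122374/6908225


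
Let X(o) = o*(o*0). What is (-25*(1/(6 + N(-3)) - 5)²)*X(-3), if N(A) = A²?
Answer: 0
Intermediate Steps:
X(o) = 0 (X(o) = o*0 = 0)
(-25*(1/(6 + N(-3)) - 5)²)*X(-3) = -25*(1/(6 + (-3)²) - 5)²*0 = -25*(1/(6 + 9) - 5)²*0 = -25*(1/15 - 5)²*0 = -25*(-74/15)²*0 = -25*5476/225*0 = -5476/9*0 = 0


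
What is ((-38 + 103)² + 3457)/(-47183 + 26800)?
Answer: -7682/20383 ≈ -0.37688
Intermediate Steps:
((-38 + 103)² + 3457)/(-47183 + 26800) = (65² + 3457)/(-20383) = (4225 + 3457)*(-1/20383) = 7682*(-1/20383) = -7682/20383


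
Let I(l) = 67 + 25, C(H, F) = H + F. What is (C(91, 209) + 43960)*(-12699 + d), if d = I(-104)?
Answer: -557985820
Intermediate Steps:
C(H, F) = F + H
I(l) = 92
d = 92
(C(91, 209) + 43960)*(-12699 + d) = ((209 + 91) + 43960)*(-12699 + 92) = (300 + 43960)*(-12607) = 44260*(-12607) = -557985820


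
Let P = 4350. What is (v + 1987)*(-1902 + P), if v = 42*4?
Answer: 5275440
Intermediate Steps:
v = 168
(v + 1987)*(-1902 + P) = (168 + 1987)*(-1902 + 4350) = 2155*2448 = 5275440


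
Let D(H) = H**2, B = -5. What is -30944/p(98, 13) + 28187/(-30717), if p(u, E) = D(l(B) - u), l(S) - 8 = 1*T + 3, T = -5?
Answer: -74317601/16249293 ≈ -4.5736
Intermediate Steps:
l(S) = 6 (l(S) = 8 + (1*(-5) + 3) = 8 + (-5 + 3) = 8 - 2 = 6)
p(u, E) = (6 - u)**2
-30944/p(98, 13) + 28187/(-30717) = -30944/(-6 + 98)**2 + 28187/(-30717) = -30944/(92**2) + 28187*(-1/30717) = -30944/8464 - 28187/30717 = -30944*1/8464 - 28187/30717 = -1934/529 - 28187/30717 = -74317601/16249293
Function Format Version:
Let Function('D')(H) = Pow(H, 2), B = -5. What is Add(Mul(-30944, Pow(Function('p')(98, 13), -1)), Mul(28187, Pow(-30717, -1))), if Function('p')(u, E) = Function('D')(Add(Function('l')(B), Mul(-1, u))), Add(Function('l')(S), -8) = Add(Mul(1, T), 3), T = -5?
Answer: Rational(-74317601, 16249293) ≈ -4.5736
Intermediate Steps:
Function('l')(S) = 6 (Function('l')(S) = Add(8, Add(Mul(1, -5), 3)) = Add(8, Add(-5, 3)) = Add(8, -2) = 6)
Function('p')(u, E) = Pow(Add(6, Mul(-1, u)), 2)
Add(Mul(-30944, Pow(Function('p')(98, 13), -1)), Mul(28187, Pow(-30717, -1))) = Add(Mul(-30944, Pow(Pow(Add(-6, 98), 2), -1)), Mul(28187, Pow(-30717, -1))) = Add(Mul(-30944, Pow(Pow(92, 2), -1)), Mul(28187, Rational(-1, 30717))) = Add(Mul(-30944, Pow(8464, -1)), Rational(-28187, 30717)) = Add(Mul(-30944, Rational(1, 8464)), Rational(-28187, 30717)) = Add(Rational(-1934, 529), Rational(-28187, 30717)) = Rational(-74317601, 16249293)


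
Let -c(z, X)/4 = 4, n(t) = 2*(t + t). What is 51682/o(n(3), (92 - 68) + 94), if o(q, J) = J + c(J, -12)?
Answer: 25841/51 ≈ 506.69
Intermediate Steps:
n(t) = 4*t (n(t) = 2*(2*t) = 4*t)
c(z, X) = -16 (c(z, X) = -4*4 = -16)
o(q, J) = -16 + J (o(q, J) = J - 16 = -16 + J)
51682/o(n(3), (92 - 68) + 94) = 51682/(-16 + ((92 - 68) + 94)) = 51682/(-16 + (24 + 94)) = 51682/(-16 + 118) = 51682/102 = 51682*(1/102) = 25841/51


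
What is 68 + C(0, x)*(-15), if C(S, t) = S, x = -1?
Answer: 68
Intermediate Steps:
68 + C(0, x)*(-15) = 68 + 0*(-15) = 68 + 0 = 68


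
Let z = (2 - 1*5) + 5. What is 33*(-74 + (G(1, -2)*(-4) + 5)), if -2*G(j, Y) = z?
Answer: -2145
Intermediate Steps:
z = 2 (z = (2 - 5) + 5 = -3 + 5 = 2)
G(j, Y) = -1 (G(j, Y) = -½*2 = -1)
33*(-74 + (G(1, -2)*(-4) + 5)) = 33*(-74 + (-1*(-4) + 5)) = 33*(-74 + (4 + 5)) = 33*(-74 + 9) = 33*(-65) = -2145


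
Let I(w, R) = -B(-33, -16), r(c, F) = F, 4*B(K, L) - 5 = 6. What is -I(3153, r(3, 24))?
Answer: 11/4 ≈ 2.7500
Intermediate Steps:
B(K, L) = 11/4 (B(K, L) = 5/4 + (¼)*6 = 5/4 + 3/2 = 11/4)
I(w, R) = -11/4 (I(w, R) = -1*11/4 = -11/4)
-I(3153, r(3, 24)) = -1*(-11/4) = 11/4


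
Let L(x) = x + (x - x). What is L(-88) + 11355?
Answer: 11267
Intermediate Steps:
L(x) = x (L(x) = x + 0 = x)
L(-88) + 11355 = -88 + 11355 = 11267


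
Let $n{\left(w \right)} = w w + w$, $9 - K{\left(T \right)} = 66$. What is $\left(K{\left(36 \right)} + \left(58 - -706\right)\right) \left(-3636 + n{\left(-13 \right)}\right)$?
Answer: $-2460360$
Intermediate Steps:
$K{\left(T \right)} = -57$ ($K{\left(T \right)} = 9 - 66 = -57$)
$n{\left(w \right)} = w + w^{2}$ ($n{\left(w \right)} = w^{2} + w = w + w^{2}$)
$\left(K{\left(36 \right)} + \left(58 - -706\right)\right) \left(-3636 + n{\left(-13 \right)}\right) = \left(-57 + \left(58 - -706\right)\right) \left(-3636 - 13 \left(1 - 13\right)\right) = \left(-57 + \left(58 + 706\right)\right) \left(-3636 - -156\right) = \left(-57 + 764\right) \left(-3636 + 156\right) = 707 \left(-3480\right) = -2460360$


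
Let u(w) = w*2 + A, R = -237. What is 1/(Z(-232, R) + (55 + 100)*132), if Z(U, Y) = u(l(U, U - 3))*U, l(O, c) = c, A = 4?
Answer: 1/128572 ≈ 7.7777e-6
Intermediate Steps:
u(w) = 4 + 2*w (u(w) = w*2 + 4 = 2*w + 4 = 4 + 2*w)
Z(U, Y) = U*(-2 + 2*U) (Z(U, Y) = (4 + 2*(U - 3))*U = (4 + 2*(-3 + U))*U = (4 + (-6 + 2*U))*U = (-2 + 2*U)*U = U*(-2 + 2*U))
1/(Z(-232, R) + (55 + 100)*132) = 1/(2*(-232)*(-1 - 232) + (55 + 100)*132) = 1/(2*(-232)*(-233) + 155*132) = 1/(108112 + 20460) = 1/128572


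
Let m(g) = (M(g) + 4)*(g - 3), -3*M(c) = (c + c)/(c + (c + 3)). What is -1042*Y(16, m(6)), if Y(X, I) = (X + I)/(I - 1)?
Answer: -8336/3 ≈ -2778.7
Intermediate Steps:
M(c) = -2*c/(3*(3 + 2*c)) (M(c) = -(c + c)/(3*(c + (c + 3))) = -2*c/(3*(c + (3 + c))) = -2*c/(3*(3 + 2*c)))
m(g) = (-3 + g)*(4 - 2*g/(9 + 6*g)) (m(g) = (-2*g/(9 + 6*g) + 4)*(g - 3) = (4 - 2*g/(9 + 6*g))*(-3 + g) = (-3 + g)*(4 - 2*g/(9 + 6*g)))
Y(X, I) = (I + X)/(-1 + I)
-1042*Y(16, m(6)) = -1042*(2*(-54 - 15*6 + 11*6²)/(3*(3 + 2*6)) + 16)/(-1 + 2*(-54 - 15*6 + 11*6²)/(3*(3 + 2*6))) = -1042*(2*(-54 - 90 + 11*36)/(3*(3 + 12)) + 16)/(-1 + 2*(-54 - 90 + 11*36)/(3*(3 + 12))) = -1042*((⅔)*(-54 - 90 + 396)/15 + 16)/(-1 + (⅔)*(-54 - 90 + 396)/15) = -1042*((⅔)*(1/15)*252 + 16)/(-1 + (⅔)*(1/15)*252) = -1042*(56/5 + 16)/(-1 + 56/5) = -1042*136/(51/5*5) = -5210*136/(51*5) = -1042*8/3 = -8336/3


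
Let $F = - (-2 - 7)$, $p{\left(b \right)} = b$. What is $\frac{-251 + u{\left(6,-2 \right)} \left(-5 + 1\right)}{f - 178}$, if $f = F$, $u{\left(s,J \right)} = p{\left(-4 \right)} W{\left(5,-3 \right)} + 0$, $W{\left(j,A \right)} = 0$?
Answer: $\frac{251}{169} \approx 1.4852$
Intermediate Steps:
$F = 9$ ($F = \left(-1\right) \left(-9\right) = 9$)
$u{\left(s,J \right)} = 0$ ($u{\left(s,J \right)} = \left(-4\right) 0 + 0 = 0 + 0 = 0$)
$f = 9$
$\frac{-251 + u{\left(6,-2 \right)} \left(-5 + 1\right)}{f - 178} = \frac{-251 + 0 \left(-5 + 1\right)}{9 - 178} = \frac{-251 + 0 \left(-4\right)}{-169} = \left(-251 + 0\right) \left(- \frac{1}{169}\right) = \left(-251\right) \left(- \frac{1}{169}\right) = \frac{251}{169}$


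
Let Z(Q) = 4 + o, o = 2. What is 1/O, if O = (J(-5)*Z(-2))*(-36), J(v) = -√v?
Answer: -I*√5/1080 ≈ -0.0020704*I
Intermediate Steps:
Z(Q) = 6 (Z(Q) = 4 + 2 = 6)
O = 216*I*√5 (O = (-√(-5)*6)*(-36) = (-I*√5*6)*(-36) = -6*I*√5*(-36) = 216*I*√5 ≈ 482.99*I)
1/O = 1/(216*I*√5) = -I*√5/1080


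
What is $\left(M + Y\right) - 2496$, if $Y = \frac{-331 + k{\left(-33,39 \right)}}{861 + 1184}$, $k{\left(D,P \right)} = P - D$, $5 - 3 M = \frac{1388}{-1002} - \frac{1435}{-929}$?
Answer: $- \frac{7122850044053}{2855406915} \approx -2494.5$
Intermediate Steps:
$M = \frac{2252936}{1396287}$ ($M = \frac{5}{3} - \frac{\frac{1388}{-1002} - \frac{1435}{-929}}{3} = \frac{5}{3} - \frac{1388 \left(- \frac{1}{1002}\right) - - \frac{1435}{929}}{3} = \frac{5}{3} - \frac{- \frac{694}{501} + \frac{1435}{929}}{3} = \frac{5}{3} - \frac{74209}{1396287} = \frac{2252936}{1396287} \approx 1.6135$)
$Y = - \frac{259}{2045}$ ($Y = \frac{-331 + \left(39 - -33\right)}{861 + 1184} = \frac{-331 + \left(39 + 33\right)}{2045} = \left(-331 + 72\right) \frac{1}{2045} = \left(-259\right) \frac{1}{2045} = - \frac{259}{2045} \approx -0.12665$)
$\left(M + Y\right) - 2496 = \left(\frac{2252936}{1396287} - \frac{259}{2045}\right) - 2496 = \frac{4245615787}{2855406915} - 2496 = - \frac{7122850044053}{2855406915}$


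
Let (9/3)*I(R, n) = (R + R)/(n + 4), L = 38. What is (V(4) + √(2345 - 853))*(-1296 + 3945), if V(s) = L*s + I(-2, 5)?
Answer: 3620300/9 + 5298*√373 ≈ 5.0458e+5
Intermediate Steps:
I(R, n) = 2*R/(3*(4 + n)) (I(R, n) = ((R + R)/(n + 4))/3 = ((2*R)/(4 + n))/3 = (2*R/(4 + n))/3 = 2*R/(3*(4 + n)))
V(s) = -4/27 + 38*s (V(s) = 38*s + (⅔)*(-2)/(4 + 5) = 38*s + (⅔)*(-2)/9 = 38*s + (⅔)*(-2)*(⅑) = 38*s - 4/27 = -4/27 + 38*s)
(V(4) + √(2345 - 853))*(-1296 + 3945) = ((-4/27 + 38*4) + √(2345 - 853))*(-1296 + 3945) = ((-4/27 + 152) + √1492)*2649 = (4100/27 + 2*√373)*2649 = 3620300/9 + 5298*√373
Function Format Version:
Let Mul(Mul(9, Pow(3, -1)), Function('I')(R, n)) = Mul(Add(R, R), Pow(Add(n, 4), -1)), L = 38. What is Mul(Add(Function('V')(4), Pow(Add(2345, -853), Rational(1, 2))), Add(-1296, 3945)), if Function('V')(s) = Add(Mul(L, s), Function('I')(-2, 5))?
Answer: Add(Rational(3620300, 9), Mul(5298, Pow(373, Rational(1, 2)))) ≈ 5.0458e+5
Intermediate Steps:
Function('I')(R, n) = Mul(Rational(2, 3), R, Pow(Add(4, n), -1)) (Function('I')(R, n) = Mul(Rational(1, 3), Mul(Add(R, R), Pow(Add(n, 4), -1))) = Mul(Rational(1, 3), Mul(Mul(2, R), Pow(Add(4, n), -1))) = Mul(Rational(1, 3), Mul(2, R, Pow(Add(4, n), -1))) = Mul(Rational(2, 3), R, Pow(Add(4, n), -1)))
Function('V')(s) = Add(Rational(-4, 27), Mul(38, s)) (Function('V')(s) = Add(Mul(38, s), Mul(Rational(2, 3), -2, Pow(Add(4, 5), -1))) = Add(Mul(38, s), Mul(Rational(2, 3), -2, Pow(9, -1))) = Add(Mul(38, s), Mul(Rational(2, 3), -2, Rational(1, 9))) = Add(Mul(38, s), Rational(-4, 27)) = Add(Rational(-4, 27), Mul(38, s)))
Mul(Add(Function('V')(4), Pow(Add(2345, -853), Rational(1, 2))), Add(-1296, 3945)) = Mul(Add(Add(Rational(-4, 27), Mul(38, 4)), Pow(Add(2345, -853), Rational(1, 2))), Add(-1296, 3945)) = Mul(Add(Add(Rational(-4, 27), 152), Pow(1492, Rational(1, 2))), 2649) = Mul(Add(Rational(4100, 27), Mul(2, Pow(373, Rational(1, 2)))), 2649) = Add(Rational(3620300, 9), Mul(5298, Pow(373, Rational(1, 2))))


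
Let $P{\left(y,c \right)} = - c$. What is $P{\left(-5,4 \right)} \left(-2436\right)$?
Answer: $9744$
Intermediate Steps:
$P{\left(-5,4 \right)} \left(-2436\right) = \left(-1\right) 4 \left(-2436\right) = \left(-4\right) \left(-2436\right) = 9744$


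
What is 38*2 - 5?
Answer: 71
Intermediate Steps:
38*2 - 5 = 76 - 5 = 71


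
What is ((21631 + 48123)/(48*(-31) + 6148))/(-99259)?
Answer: -34877/231273470 ≈ -0.00015080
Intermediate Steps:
((21631 + 48123)/(48*(-31) + 6148))/(-99259) = (69754/(-1488 + 6148))*(-1/99259) = (69754/4660)*(-1/99259) = (69754*(1/4660))*(-1/99259) = (34877/2330)*(-1/99259) = -34877/231273470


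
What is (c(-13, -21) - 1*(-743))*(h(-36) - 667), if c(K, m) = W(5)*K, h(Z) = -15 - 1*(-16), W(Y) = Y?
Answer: -451548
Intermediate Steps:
h(Z) = 1 (h(Z) = -15 + 16 = 1)
c(K, m) = 5*K
(c(-13, -21) - 1*(-743))*(h(-36) - 667) = (5*(-13) - 1*(-743))*(1 - 667) = (-65 + 743)*(-666) = 678*(-666) = -451548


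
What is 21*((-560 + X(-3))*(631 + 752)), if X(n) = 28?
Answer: -15450876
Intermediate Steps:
21*((-560 + X(-3))*(631 + 752)) = 21*((-560 + 28)*(631 + 752)) = 21*(-532*1383) = 21*(-735756) = -15450876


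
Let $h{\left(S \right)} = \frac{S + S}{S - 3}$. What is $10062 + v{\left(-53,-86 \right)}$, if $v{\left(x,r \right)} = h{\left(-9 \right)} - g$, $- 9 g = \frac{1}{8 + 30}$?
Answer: $\frac{1720859}{171} \approx 10064.0$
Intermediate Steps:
$h{\left(S \right)} = \frac{2 S}{-3 + S}$
$g = - \frac{1}{342}$ ($g = - \frac{1}{9 \left(8 + 30\right)} = - \frac{1}{9 \cdot 38} = \left(- \frac{1}{9}\right) \frac{1}{38} = - \frac{1}{342} \approx -0.002924$)
$v{\left(x,r \right)} = \frac{257}{171}$ ($v{\left(x,r \right)} = 2 \left(-9\right) \frac{1}{-3 - 9} - - \frac{1}{342} = 2 \left(-9\right) \frac{1}{-12} + \frac{1}{342} = 2 \left(-9\right) \left(- \frac{1}{12}\right) + \frac{1}{342} = \frac{3}{2} + \frac{1}{342} = \frac{257}{171}$)
$10062 + v{\left(-53,-86 \right)} = 10062 + \frac{257}{171} = \frac{1720859}{171}$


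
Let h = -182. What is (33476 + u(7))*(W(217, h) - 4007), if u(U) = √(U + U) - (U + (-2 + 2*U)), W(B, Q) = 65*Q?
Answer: -529858509 - 15837*√14 ≈ -5.2992e+8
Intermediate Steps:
u(U) = 2 - 3*U + √2*√U (u(U) = √(2*U) - (-2 + 3*U) = √2*√U + (2 - 3*U) = 2 - 3*U + √2*√U)
(33476 + u(7))*(W(217, h) - 4007) = (33476 + (2 - 3*7 + √2*√7))*(65*(-182) - 4007) = (33476 + (2 - 21 + √14))*(-11830 - 4007) = (33476 + (-19 + √14))*(-15837) = (33457 + √14)*(-15837) = -529858509 - 15837*√14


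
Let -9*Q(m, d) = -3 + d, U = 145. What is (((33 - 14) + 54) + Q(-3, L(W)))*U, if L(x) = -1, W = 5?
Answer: 95845/9 ≈ 10649.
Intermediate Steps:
Q(m, d) = 1/3 - d/9 (Q(m, d) = -(-3 + d)/9 = 1/3 - d/9)
(((33 - 14) + 54) + Q(-3, L(W)))*U = (((33 - 14) + 54) + (1/3 - 1/9*(-1)))*145 = ((19 + 54) + (1/3 + 1/9))*145 = (73 + 4/9)*145 = (661/9)*145 = 95845/9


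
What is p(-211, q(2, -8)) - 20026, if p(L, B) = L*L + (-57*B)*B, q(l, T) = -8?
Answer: 20847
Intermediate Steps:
p(L, B) = L² - 57*B²
p(-211, q(2, -8)) - 20026 = ((-211)² - 57*(-8)²) - 20026 = (44521 - 57*64) - 20026 = (44521 - 3648) - 20026 = 40873 - 20026 = 20847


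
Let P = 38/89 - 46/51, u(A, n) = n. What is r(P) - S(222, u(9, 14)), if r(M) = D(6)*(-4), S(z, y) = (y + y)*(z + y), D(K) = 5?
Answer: -6628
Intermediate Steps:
S(z, y) = 2*y*(y + z) (S(z, y) = (2*y)*(y + z) = 2*y*(y + z))
P = -2156/4539 (P = 38*(1/89) - 46*1/51 = 38/89 - 46/51 = -2156/4539 ≈ -0.47499)
r(M) = -20 (r(M) = 5*(-4) = -20)
r(P) - S(222, u(9, 14)) = -20 - 2*14*(14 + 222) = -20 - 2*14*236 = -20 - 1*6608 = -20 - 6608 = -6628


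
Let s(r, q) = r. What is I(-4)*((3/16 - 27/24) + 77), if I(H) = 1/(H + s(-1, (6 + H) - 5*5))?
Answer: -1217/80 ≈ -15.212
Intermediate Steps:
I(H) = 1/(-1 + H) (I(H) = 1/(H - 1) = 1/(-1 + H))
I(-4)*((3/16 - 27/24) + 77) = ((3/16 - 27/24) + 77)/(-1 - 4) = ((3*(1/16) - 27*1/24) + 77)/(-5) = -((3/16 - 9/8) + 77)/5 = -(-15/16 + 77)/5 = -1/5*1217/16 = -1217/80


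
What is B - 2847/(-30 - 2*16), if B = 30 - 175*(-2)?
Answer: 26407/62 ≈ 425.92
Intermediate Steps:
B = 380 (B = 30 - 25*(-14) = 30 + 350 = 380)
B - 2847/(-30 - 2*16) = 380 - 2847/(-30 - 2*16) = 380 - 2847/(-30 - 32) = 380 - 2847/(-62) = 380 - 2847*(-1/62) = 380 + 2847/62 = 26407/62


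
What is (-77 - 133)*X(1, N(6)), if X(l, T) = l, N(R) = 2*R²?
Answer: -210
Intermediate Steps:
(-77 - 133)*X(1, N(6)) = (-77 - 133)*1 = -210*1 = -210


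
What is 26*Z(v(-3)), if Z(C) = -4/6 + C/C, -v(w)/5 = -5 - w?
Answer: 26/3 ≈ 8.6667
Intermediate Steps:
v(w) = 25 + 5*w (v(w) = -5*(-5 - w) = 25 + 5*w)
Z(C) = ⅓ (Z(C) = -4*⅙ + 1 = -⅔ + 1 = ⅓)
26*Z(v(-3)) = 26*(⅓) = 26/3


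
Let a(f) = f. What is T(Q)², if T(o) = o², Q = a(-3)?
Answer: 81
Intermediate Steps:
Q = -3
T(Q)² = ((-3)²)² = 9² = 81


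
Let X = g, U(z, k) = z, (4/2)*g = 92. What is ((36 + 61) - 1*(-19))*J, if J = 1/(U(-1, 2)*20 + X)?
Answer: 58/13 ≈ 4.4615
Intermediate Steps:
g = 46 (g = (1/2)*92 = 46)
X = 46
J = 1/26 (J = 1/(-1*20 + 46) = 1/(-20 + 46) = 1/26 ≈ 0.038462)
((36 + 61) - 1*(-19))*J = ((36 + 61) - 1*(-19))*(1/26) = (97 + 19)*(1/26) = 116*(1/26) = 58/13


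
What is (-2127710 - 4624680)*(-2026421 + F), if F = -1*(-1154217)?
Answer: 5889461567560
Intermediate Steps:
F = 1154217
(-2127710 - 4624680)*(-2026421 + F) = (-2127710 - 4624680)*(-2026421 + 1154217) = -6752390*(-872204) = 5889461567560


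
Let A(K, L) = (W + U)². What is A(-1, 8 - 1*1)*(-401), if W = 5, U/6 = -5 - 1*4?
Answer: -962801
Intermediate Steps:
U = -54 (U = 6*(-5 - 1*4) = 6*(-5 - 4) = 6*(-9) = -54)
A(K, L) = 2401 (A(K, L) = (5 - 54)² = (-49)² = 2401)
A(-1, 8 - 1*1)*(-401) = 2401*(-401) = -962801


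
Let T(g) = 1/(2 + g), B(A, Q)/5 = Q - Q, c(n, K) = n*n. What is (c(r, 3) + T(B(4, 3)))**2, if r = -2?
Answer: 81/4 ≈ 20.250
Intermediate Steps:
c(n, K) = n**2
B(A, Q) = 0 (B(A, Q) = 5*(Q - Q) = 5*0 = 0)
(c(r, 3) + T(B(4, 3)))**2 = ((-2)**2 + 1/(2 + 0))**2 = (4 + 1/2)**2 = (9/2)**2 = 81/4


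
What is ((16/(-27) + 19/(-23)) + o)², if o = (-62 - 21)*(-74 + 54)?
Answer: 1060856740441/385641 ≈ 2.7509e+6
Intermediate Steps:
o = 1660 (o = -83*(-20) = 1660)
((16/(-27) + 19/(-23)) + o)² = ((16/(-27) + 19/(-23)) + 1660)² = ((16*(-1/27) + 19*(-1/23)) + 1660)² = ((-16/27 - 19/23) + 1660)² = (-881/621 + 1660)² = (1029979/621)² = 1060856740441/385641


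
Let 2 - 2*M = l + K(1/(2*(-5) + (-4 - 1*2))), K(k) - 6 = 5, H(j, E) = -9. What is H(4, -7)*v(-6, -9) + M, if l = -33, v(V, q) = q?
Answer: 93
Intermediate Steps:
K(k) = 11 (K(k) = 6 + 5 = 11)
M = 12 (M = 1 - (-33 + 11)/2 = 1 - 1/2*(-22) = 1 + 11 = 12)
H(4, -7)*v(-6, -9) + M = -9*(-9) + 12 = 81 + 12 = 93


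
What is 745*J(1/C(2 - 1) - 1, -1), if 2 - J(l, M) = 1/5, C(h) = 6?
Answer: 1341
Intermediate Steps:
J(l, M) = 9/5 (J(l, M) = 2 - 1/5 = 9/5)
745*J(1/C(2 - 1) - 1, -1) = 745*(9/5) = 1341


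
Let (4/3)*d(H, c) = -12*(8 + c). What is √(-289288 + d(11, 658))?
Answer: I*√295282 ≈ 543.4*I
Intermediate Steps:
d(H, c) = -72 - 9*c (d(H, c) = 3*(-12*(8 + c))/4 = 3*(-96 - 12*c)/4 = -72 - 9*c)
√(-289288 + d(11, 658)) = √(-289288 + (-72 - 9*658)) = √(-289288 + (-72 - 5922)) = √(-289288 - 5994) = √(-295282) = I*√295282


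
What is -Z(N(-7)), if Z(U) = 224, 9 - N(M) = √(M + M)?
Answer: -224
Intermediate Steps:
N(M) = 9 - √2*√M (N(M) = 9 - √(M + M) = 9 - √(2*M) = 9 - √2*√M)
-Z(N(-7)) = -1*224 = -224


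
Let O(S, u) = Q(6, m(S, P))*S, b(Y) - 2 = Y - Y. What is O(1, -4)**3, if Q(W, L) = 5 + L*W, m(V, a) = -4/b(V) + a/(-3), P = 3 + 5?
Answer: -12167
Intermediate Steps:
b(Y) = 2 (b(Y) = 2 + (Y - Y) = 2 + 0 = 2)
P = 8
m(V, a) = -2 - a/3 (m(V, a) = -4/2 + a/(-3) = -4*1/2 + a*(-1/3) = -2 - a/3)
O(S, u) = -23*S (O(S, u) = (5 + (-2 - 1/3*8)*6)*S = (5 + (-2 - 8/3)*6)*S = (5 - 14/3*6)*S = (5 - 28)*S = -23*S)
O(1, -4)**3 = (-23*1)**3 = (-23)**3 = -12167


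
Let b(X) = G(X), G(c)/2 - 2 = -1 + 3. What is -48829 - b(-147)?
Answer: -48837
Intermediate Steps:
G(c) = 8 (G(c) = 4 + 2*(-1 + 3) = 4 + 2*2 = 4 + 4 = 8)
b(X) = 8
-48829 - b(-147) = -48829 - 1*8 = -48829 - 8 = -48837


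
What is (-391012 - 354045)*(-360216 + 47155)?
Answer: 233248289477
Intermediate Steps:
(-391012 - 354045)*(-360216 + 47155) = -745057*(-313061) = 233248289477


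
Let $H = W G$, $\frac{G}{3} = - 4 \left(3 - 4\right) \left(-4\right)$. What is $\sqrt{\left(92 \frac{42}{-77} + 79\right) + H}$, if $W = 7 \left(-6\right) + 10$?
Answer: $\frac{\sqrt{189343}}{11} \approx 39.558$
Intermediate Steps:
$G = -48$ ($G = 3 - 4 \left(3 - 4\right) \left(-4\right) = 3 \left(-4\right) \left(-1\right) \left(-4\right) = 3 \cdot 4 \left(-4\right) = 3 \left(-16\right) = -48$)
$W = -32$ ($W = -42 + 10 = -32$)
$H = 1536$ ($H = \left(-32\right) \left(-48\right) = 1536$)
$\sqrt{\left(92 \frac{42}{-77} + 79\right) + H} = \sqrt{\left(92 \frac{42}{-77} + 79\right) + 1536} = \sqrt{\left(92 \cdot 42 \left(- \frac{1}{77}\right) + 79\right) + 1536} = \sqrt{\left(92 \left(- \frac{6}{11}\right) + 79\right) + 1536} = \sqrt{\left(- \frac{552}{11} + 79\right) + 1536} = \sqrt{\frac{317}{11} + 1536} = \sqrt{\frac{17213}{11}} = \frac{\sqrt{189343}}{11}$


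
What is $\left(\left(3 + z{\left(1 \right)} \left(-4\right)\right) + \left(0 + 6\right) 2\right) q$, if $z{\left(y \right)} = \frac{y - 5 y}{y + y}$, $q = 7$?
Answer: $161$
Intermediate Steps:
$z{\left(y \right)} = -2$ ($z{\left(y \right)} = \frac{\left(-4\right) y}{2 y} = - 4 y \frac{1}{2 y} = -2$)
$\left(\left(3 + z{\left(1 \right)} \left(-4\right)\right) + \left(0 + 6\right) 2\right) q = \left(\left(3 - -8\right) + \left(0 + 6\right) 2\right) 7 = \left(\left(3 + 8\right) + 6 \cdot 2\right) 7 = \left(11 + 12\right) 7 = 23 \cdot 7 = 161$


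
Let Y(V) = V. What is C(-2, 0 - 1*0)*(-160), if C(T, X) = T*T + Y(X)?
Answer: -640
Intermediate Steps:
C(T, X) = X + T**2 (C(T, X) = T*T + X = T**2 + X = X + T**2)
C(-2, 0 - 1*0)*(-160) = ((0 - 1*0) + (-2)**2)*(-160) = ((0 + 0) + 4)*(-160) = (0 + 4)*(-160) = 4*(-160) = -640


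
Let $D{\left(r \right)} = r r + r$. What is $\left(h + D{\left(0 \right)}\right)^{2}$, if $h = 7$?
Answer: $49$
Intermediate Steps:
$D{\left(r \right)} = r + r^{2}$ ($D{\left(r \right)} = r^{2} + r = r + r^{2}$)
$\left(h + D{\left(0 \right)}\right)^{2} = \left(7 + 0 \left(1 + 0\right)\right)^{2} = \left(7 + 0 \cdot 1\right)^{2} = \left(7 + 0\right)^{2} = 7^{2} = 49$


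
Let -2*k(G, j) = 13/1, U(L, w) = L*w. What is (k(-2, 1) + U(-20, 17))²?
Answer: 480249/4 ≈ 1.2006e+5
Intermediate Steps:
k(G, j) = -13/2 (k(G, j) = -13/(2*1) = -13/2)
(k(-2, 1) + U(-20, 17))² = (-13/2 - 20*17)² = (-13/2 - 340)² = (-693/2)² = 480249/4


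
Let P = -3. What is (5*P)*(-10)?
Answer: 150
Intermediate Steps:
(5*P)*(-10) = (5*(-3))*(-10) = -15*(-10) = 150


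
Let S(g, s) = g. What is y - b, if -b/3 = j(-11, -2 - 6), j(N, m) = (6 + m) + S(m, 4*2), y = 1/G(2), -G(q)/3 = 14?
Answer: -1261/42 ≈ -30.024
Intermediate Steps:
G(q) = -42 (G(q) = -3*14 = -42)
y = -1/42 (y = 1/(-42) = -1/42 ≈ -0.023810)
j(N, m) = 6 + 2*m (j(N, m) = (6 + m) + m = 6 + 2*m)
b = 30 (b = -3*(6 + 2*(-2 - 6)) = -3*(6 + 2*(-8)) = -3*(6 - 16) = -3*(-10) = 30)
y - b = -1/42 - 1*30 = -1/42 - 30 = -1261/42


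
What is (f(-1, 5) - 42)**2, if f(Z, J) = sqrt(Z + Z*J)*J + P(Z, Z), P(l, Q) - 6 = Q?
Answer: 1219 - 370*I*sqrt(6) ≈ 1219.0 - 906.31*I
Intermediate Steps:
P(l, Q) = 6 + Q
f(Z, J) = 6 + Z + J*sqrt(Z + J*Z) (f(Z, J) = sqrt(Z + Z*J)*J + (6 + Z) = sqrt(Z + J*Z)*J + (6 + Z) = J*sqrt(Z + J*Z) + (6 + Z) = 6 + Z + J*sqrt(Z + J*Z))
(f(-1, 5) - 42)**2 = ((6 - 1 + 5*sqrt(-(1 + 5))) - 42)**2 = ((6 - 1 + 5*sqrt(-1*6)) - 42)**2 = ((6 - 1 + 5*sqrt(-6)) - 42)**2 = ((6 - 1 + 5*(I*sqrt(6))) - 42)**2 = ((6 - 1 + 5*I*sqrt(6)) - 42)**2 = ((5 + 5*I*sqrt(6)) - 42)**2 = (-37 + 5*I*sqrt(6))**2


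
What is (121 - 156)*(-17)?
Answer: 595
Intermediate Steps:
(121 - 156)*(-17) = -35*(-17) = 595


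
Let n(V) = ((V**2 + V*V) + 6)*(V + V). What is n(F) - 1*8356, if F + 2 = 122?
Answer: 6905084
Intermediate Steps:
F = 120 (F = -2 + 122 = 120)
n(V) = 2*V*(6 + 2*V**2) (n(V) = ((V**2 + V**2) + 6)*(2*V) = (2*V**2 + 6)*(2*V) = (6 + 2*V**2)*(2*V) = 2*V*(6 + 2*V**2))
n(F) - 1*8356 = 4*120*(3 + 120**2) - 1*8356 = 4*120*(3 + 14400) - 8356 = 4*120*14403 - 8356 = 6913440 - 8356 = 6905084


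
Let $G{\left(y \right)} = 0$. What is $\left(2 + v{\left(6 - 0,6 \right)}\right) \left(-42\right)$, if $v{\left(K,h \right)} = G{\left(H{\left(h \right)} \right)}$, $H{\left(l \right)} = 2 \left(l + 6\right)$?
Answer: $-84$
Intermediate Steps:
$H{\left(l \right)} = 12 + 2 l$ ($H{\left(l \right)} = 2 \left(6 + l\right) = 12 + 2 l$)
$v{\left(K,h \right)} = 0$
$\left(2 + v{\left(6 - 0,6 \right)}\right) \left(-42\right) = \left(2 + 0\right) \left(-42\right) = 2 \left(-42\right) = -84$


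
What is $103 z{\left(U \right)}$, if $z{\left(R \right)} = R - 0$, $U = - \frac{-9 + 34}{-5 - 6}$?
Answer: $\frac{2575}{11} \approx 234.09$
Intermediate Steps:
$U = \frac{25}{11}$ ($U = - \frac{25}{-11} = - \frac{25 \left(-1\right)}{11} = \left(-1\right) \left(- \frac{25}{11}\right) = \frac{25}{11} \approx 2.2727$)
$z{\left(R \right)} = R$ ($z{\left(R \right)} = R + 0 = R$)
$103 z{\left(U \right)} = 103 \cdot \frac{25}{11} = \frac{2575}{11}$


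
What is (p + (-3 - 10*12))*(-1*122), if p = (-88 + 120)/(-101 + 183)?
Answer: 613294/41 ≈ 14958.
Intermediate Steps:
p = 16/41 (p = 32/82 = 32*(1/82) = 16/41 ≈ 0.39024)
(p + (-3 - 10*12))*(-1*122) = (16/41 + (-3 - 10*12))*(-1*122) = (16/41 + (-3 - 120))*(-122) = (16/41 - 123)*(-122) = -5027/41*(-122) = 613294/41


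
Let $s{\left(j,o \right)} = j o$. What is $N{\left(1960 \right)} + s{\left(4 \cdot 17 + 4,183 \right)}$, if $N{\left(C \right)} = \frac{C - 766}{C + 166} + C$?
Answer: $\frac{16090165}{1063} \approx 15137.0$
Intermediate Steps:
$N{\left(C \right)} = C + \frac{-766 + C}{166 + C}$ ($N{\left(C \right)} = \frac{-766 + C}{166 + C} + C = C + \frac{-766 + C}{166 + C}$)
$N{\left(1960 \right)} + s{\left(4 \cdot 17 + 4,183 \right)} = \frac{-766 + 1960^{2} + 167 \cdot 1960}{166 + 1960} + \left(4 \cdot 17 + 4\right) 183 = \frac{-766 + 3841600 + 327320}{2126} + \left(68 + 4\right) 183 = \frac{1}{2126} \cdot 4168154 + 72 \cdot 183 = \frac{2084077}{1063} + 13176 = \frac{16090165}{1063}$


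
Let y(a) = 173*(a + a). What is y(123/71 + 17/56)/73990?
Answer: 280087/29418424 ≈ 0.0095208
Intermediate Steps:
y(a) = 346*a (y(a) = 173*(2*a) = 346*a)
y(123/71 + 17/56)/73990 = (346*(123/71 + 17/56))/73990 = (346*(123*(1/71) + 17*(1/56)))*(1/73990) = (346*(123/71 + 17/56))*(1/73990) = (346*(8095/3976))*(1/73990) = (1400435/1988)*(1/73990) = 280087/29418424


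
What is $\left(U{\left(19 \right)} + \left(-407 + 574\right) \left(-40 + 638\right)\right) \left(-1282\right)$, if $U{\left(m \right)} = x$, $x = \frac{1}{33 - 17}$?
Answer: $- \frac{1024226337}{8} \approx -1.2803 \cdot 10^{8}$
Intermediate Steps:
$x = \frac{1}{16} \approx 0.0625$
$U{\left(m \right)} = \frac{1}{16}$
$\left(U{\left(19 \right)} + \left(-407 + 574\right) \left(-40 + 638\right)\right) \left(-1282\right) = \left(\frac{1}{16} + \left(-407 + 574\right) \left(-40 + 638\right)\right) \left(-1282\right) = \left(\frac{1}{16} + 167 \cdot 598\right) \left(-1282\right) = \left(\frac{1}{16} + 99866\right) \left(-1282\right) = \frac{1597857}{16} \left(-1282\right) = - \frac{1024226337}{8}$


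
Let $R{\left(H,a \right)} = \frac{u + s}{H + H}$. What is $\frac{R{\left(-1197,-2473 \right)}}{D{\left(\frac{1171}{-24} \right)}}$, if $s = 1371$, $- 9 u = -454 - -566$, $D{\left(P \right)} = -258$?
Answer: $\frac{12227}{5558868} \approx 0.0021995$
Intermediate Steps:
$u = - \frac{112}{9}$ ($u = - \frac{-454 - -566}{9} = - \frac{-454 + 566}{9} = \left(- \frac{1}{9}\right) 112 = - \frac{112}{9} \approx -12.444$)
$R{\left(H,a \right)} = \frac{12227}{18 H}$ ($R{\left(H,a \right)} = \frac{- \frac{112}{9} + 1371}{H + H} = \frac{12227}{9 \cdot 2 H} = \frac{12227 \frac{1}{2 H}}{9} = \frac{12227}{18 H}$)
$\frac{R{\left(-1197,-2473 \right)}}{D{\left(\frac{1171}{-24} \right)}} = \frac{\frac{12227}{18} \frac{1}{-1197}}{-258} = \frac{12227}{18} \left(- \frac{1}{1197}\right) \left(- \frac{1}{258}\right) = \left(- \frac{12227}{21546}\right) \left(- \frac{1}{258}\right) = \frac{12227}{5558868}$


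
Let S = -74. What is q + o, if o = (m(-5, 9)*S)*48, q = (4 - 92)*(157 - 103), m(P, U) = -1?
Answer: -1200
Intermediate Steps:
q = -4752 (q = -88*54 = -4752)
o = 3552 (o = -1*(-74)*48 = 74*48 = 3552)
q + o = -4752 + 3552 = -1200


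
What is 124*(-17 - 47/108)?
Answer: -58373/27 ≈ -2162.0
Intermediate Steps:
124*(-17 - 47/108) = 124*(-1883/108) = -58373/27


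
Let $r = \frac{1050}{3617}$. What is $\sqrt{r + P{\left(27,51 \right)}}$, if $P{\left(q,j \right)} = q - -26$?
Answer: $\frac{\sqrt{697180367}}{3617} \approx 7.3$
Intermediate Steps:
$P{\left(q,j \right)} = 26 + q$ ($P{\left(q,j \right)} = q + 26 = 26 + q$)
$r = \frac{1050}{3617}$ ($r = 1050 \cdot \frac{1}{3617} = \frac{1050}{3617} \approx 0.2903$)
$\sqrt{r + P{\left(27,51 \right)}} = \sqrt{\frac{1050}{3617} + \left(26 + 27\right)} = \sqrt{\frac{1050}{3617} + 53} = \sqrt{\frac{192751}{3617}} = \frac{\sqrt{697180367}}{3617}$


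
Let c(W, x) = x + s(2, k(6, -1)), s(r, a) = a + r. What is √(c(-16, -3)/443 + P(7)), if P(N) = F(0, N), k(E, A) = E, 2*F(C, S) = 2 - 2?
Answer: √2215/443 ≈ 0.10624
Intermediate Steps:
F(C, S) = 0 (F(C, S) = (2 - 2)/2 = (½)*0 = 0)
c(W, x) = 8 + x (c(W, x) = x + (6 + 2) = x + 8 = 8 + x)
P(N) = 0
√(c(-16, -3)/443 + P(7)) = √((8 - 3)/443 + 0) = √(5*(1/443) + 0) = √(5/443 + 0) = √(5/443) = √2215/443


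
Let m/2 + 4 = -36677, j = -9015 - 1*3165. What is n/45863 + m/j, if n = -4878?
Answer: 550864561/93101890 ≈ 5.9168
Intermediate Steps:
j = -12180 (j = -9015 - 3165 = -12180)
m = -73362 (m = -8 + 2*(-36677) = -8 - 73354 = -73362)
n/45863 + m/j = -4878/45863 - 73362/(-12180) = -4878*1/45863 - 73362*(-1/12180) = -4878/45863 + 12227/2030 = 550864561/93101890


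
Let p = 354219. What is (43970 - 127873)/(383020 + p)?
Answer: -83903/737239 ≈ -0.11381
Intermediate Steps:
(43970 - 127873)/(383020 + p) = (43970 - 127873)/(383020 + 354219) = -83903/737239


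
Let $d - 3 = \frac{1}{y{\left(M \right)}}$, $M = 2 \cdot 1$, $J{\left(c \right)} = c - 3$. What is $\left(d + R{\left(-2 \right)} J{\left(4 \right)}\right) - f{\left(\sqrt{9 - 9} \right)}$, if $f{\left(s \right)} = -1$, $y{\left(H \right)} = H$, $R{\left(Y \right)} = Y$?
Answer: $\frac{5}{2} \approx 2.5$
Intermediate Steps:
$J{\left(c \right)} = -3 + c$
$M = 2$
$d = \frac{7}{2}$ ($d = 3 + \frac{1}{2} = \frac{7}{2} \approx 3.5$)
$\left(d + R{\left(-2 \right)} J{\left(4 \right)}\right) - f{\left(\sqrt{9 - 9} \right)} = \left(\frac{7}{2} - 2 \left(-3 + 4\right)\right) - -1 = \left(\frac{7}{2} - 2\right) + 1 = \frac{3}{2} + 1 = \frac{5}{2}$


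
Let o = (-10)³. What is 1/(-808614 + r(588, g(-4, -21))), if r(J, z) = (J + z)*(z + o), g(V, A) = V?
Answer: -1/1394950 ≈ -7.1687e-7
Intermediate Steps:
o = -1000
r(J, z) = (-1000 + z)*(J + z) (r(J, z) = (J + z)*(z - 1000) = (J + z)*(-1000 + z) = (-1000 + z)*(J + z))
1/(-808614 + r(588, g(-4, -21))) = 1/(-808614 + ((-4)² - 1000*588 - 1000*(-4) + 588*(-4))) = 1/(-808614 + (16 - 588000 + 4000 - 2352)) = 1/(-808614 - 586336) = 1/(-1394950) = -1/1394950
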